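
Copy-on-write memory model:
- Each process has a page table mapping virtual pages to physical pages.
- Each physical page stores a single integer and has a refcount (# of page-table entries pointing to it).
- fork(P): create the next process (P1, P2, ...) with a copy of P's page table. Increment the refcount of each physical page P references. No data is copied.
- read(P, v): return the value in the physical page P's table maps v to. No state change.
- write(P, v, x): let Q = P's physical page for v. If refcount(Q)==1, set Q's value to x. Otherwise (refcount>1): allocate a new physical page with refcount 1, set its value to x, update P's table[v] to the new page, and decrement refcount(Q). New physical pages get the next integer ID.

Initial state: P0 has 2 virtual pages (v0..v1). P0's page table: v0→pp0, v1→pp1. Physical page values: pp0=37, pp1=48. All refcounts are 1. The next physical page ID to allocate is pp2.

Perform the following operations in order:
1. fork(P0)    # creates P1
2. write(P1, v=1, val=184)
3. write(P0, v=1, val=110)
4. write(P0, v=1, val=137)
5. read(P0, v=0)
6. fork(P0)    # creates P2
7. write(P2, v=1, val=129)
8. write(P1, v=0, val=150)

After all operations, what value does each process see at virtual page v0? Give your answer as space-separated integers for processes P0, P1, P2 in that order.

Op 1: fork(P0) -> P1. 2 ppages; refcounts: pp0:2 pp1:2
Op 2: write(P1, v1, 184). refcount(pp1)=2>1 -> COPY to pp2. 3 ppages; refcounts: pp0:2 pp1:1 pp2:1
Op 3: write(P0, v1, 110). refcount(pp1)=1 -> write in place. 3 ppages; refcounts: pp0:2 pp1:1 pp2:1
Op 4: write(P0, v1, 137). refcount(pp1)=1 -> write in place. 3 ppages; refcounts: pp0:2 pp1:1 pp2:1
Op 5: read(P0, v0) -> 37. No state change.
Op 6: fork(P0) -> P2. 3 ppages; refcounts: pp0:3 pp1:2 pp2:1
Op 7: write(P2, v1, 129). refcount(pp1)=2>1 -> COPY to pp3. 4 ppages; refcounts: pp0:3 pp1:1 pp2:1 pp3:1
Op 8: write(P1, v0, 150). refcount(pp0)=3>1 -> COPY to pp4. 5 ppages; refcounts: pp0:2 pp1:1 pp2:1 pp3:1 pp4:1
P0: v0 -> pp0 = 37
P1: v0 -> pp4 = 150
P2: v0 -> pp0 = 37

Answer: 37 150 37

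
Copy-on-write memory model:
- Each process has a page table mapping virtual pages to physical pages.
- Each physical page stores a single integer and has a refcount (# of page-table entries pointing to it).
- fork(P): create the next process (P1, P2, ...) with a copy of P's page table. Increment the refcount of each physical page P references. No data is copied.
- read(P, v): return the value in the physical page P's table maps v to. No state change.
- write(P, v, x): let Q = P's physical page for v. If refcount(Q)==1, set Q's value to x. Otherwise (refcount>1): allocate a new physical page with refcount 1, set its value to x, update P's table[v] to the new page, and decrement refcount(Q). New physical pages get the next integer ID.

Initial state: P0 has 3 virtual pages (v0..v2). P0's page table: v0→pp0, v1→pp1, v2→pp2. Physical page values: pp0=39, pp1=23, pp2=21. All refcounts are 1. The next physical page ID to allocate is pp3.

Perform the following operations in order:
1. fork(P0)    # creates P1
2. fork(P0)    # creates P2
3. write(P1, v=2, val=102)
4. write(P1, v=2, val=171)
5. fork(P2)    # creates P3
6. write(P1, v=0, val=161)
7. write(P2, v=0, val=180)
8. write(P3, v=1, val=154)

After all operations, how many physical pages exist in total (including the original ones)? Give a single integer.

Op 1: fork(P0) -> P1. 3 ppages; refcounts: pp0:2 pp1:2 pp2:2
Op 2: fork(P0) -> P2. 3 ppages; refcounts: pp0:3 pp1:3 pp2:3
Op 3: write(P1, v2, 102). refcount(pp2)=3>1 -> COPY to pp3. 4 ppages; refcounts: pp0:3 pp1:3 pp2:2 pp3:1
Op 4: write(P1, v2, 171). refcount(pp3)=1 -> write in place. 4 ppages; refcounts: pp0:3 pp1:3 pp2:2 pp3:1
Op 5: fork(P2) -> P3. 4 ppages; refcounts: pp0:4 pp1:4 pp2:3 pp3:1
Op 6: write(P1, v0, 161). refcount(pp0)=4>1 -> COPY to pp4. 5 ppages; refcounts: pp0:3 pp1:4 pp2:3 pp3:1 pp4:1
Op 7: write(P2, v0, 180). refcount(pp0)=3>1 -> COPY to pp5. 6 ppages; refcounts: pp0:2 pp1:4 pp2:3 pp3:1 pp4:1 pp5:1
Op 8: write(P3, v1, 154). refcount(pp1)=4>1 -> COPY to pp6. 7 ppages; refcounts: pp0:2 pp1:3 pp2:3 pp3:1 pp4:1 pp5:1 pp6:1

Answer: 7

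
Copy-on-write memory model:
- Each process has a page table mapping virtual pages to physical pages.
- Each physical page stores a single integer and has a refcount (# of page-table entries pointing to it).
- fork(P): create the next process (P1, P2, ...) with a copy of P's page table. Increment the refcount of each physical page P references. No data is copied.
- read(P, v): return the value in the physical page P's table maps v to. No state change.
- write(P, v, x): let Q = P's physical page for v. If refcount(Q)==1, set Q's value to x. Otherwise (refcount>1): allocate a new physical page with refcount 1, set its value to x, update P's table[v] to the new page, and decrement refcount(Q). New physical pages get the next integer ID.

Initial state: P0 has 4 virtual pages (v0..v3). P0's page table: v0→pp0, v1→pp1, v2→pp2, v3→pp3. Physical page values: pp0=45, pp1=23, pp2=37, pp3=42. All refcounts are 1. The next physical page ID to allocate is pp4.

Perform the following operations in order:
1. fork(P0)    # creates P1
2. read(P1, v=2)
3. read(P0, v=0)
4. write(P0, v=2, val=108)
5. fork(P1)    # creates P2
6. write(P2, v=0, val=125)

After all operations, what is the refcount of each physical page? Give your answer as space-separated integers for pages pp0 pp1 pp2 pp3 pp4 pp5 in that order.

Op 1: fork(P0) -> P1. 4 ppages; refcounts: pp0:2 pp1:2 pp2:2 pp3:2
Op 2: read(P1, v2) -> 37. No state change.
Op 3: read(P0, v0) -> 45. No state change.
Op 4: write(P0, v2, 108). refcount(pp2)=2>1 -> COPY to pp4. 5 ppages; refcounts: pp0:2 pp1:2 pp2:1 pp3:2 pp4:1
Op 5: fork(P1) -> P2. 5 ppages; refcounts: pp0:3 pp1:3 pp2:2 pp3:3 pp4:1
Op 6: write(P2, v0, 125). refcount(pp0)=3>1 -> COPY to pp5. 6 ppages; refcounts: pp0:2 pp1:3 pp2:2 pp3:3 pp4:1 pp5:1

Answer: 2 3 2 3 1 1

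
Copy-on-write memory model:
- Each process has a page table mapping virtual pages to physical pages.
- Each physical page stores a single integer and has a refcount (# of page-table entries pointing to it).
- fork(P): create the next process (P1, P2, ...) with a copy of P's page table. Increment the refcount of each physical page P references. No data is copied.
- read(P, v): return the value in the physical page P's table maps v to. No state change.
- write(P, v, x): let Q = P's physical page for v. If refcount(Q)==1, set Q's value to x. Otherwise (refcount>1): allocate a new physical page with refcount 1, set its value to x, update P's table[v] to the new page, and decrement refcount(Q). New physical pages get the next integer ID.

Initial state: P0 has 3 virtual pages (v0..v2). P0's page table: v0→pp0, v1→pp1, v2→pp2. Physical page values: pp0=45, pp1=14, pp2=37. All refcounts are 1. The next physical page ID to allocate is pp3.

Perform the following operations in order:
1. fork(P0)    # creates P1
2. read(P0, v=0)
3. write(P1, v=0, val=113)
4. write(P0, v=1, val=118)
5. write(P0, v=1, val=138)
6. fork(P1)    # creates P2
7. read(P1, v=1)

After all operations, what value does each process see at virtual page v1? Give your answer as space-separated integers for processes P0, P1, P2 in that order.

Answer: 138 14 14

Derivation:
Op 1: fork(P0) -> P1. 3 ppages; refcounts: pp0:2 pp1:2 pp2:2
Op 2: read(P0, v0) -> 45. No state change.
Op 3: write(P1, v0, 113). refcount(pp0)=2>1 -> COPY to pp3. 4 ppages; refcounts: pp0:1 pp1:2 pp2:2 pp3:1
Op 4: write(P0, v1, 118). refcount(pp1)=2>1 -> COPY to pp4. 5 ppages; refcounts: pp0:1 pp1:1 pp2:2 pp3:1 pp4:1
Op 5: write(P0, v1, 138). refcount(pp4)=1 -> write in place. 5 ppages; refcounts: pp0:1 pp1:1 pp2:2 pp3:1 pp4:1
Op 6: fork(P1) -> P2. 5 ppages; refcounts: pp0:1 pp1:2 pp2:3 pp3:2 pp4:1
Op 7: read(P1, v1) -> 14. No state change.
P0: v1 -> pp4 = 138
P1: v1 -> pp1 = 14
P2: v1 -> pp1 = 14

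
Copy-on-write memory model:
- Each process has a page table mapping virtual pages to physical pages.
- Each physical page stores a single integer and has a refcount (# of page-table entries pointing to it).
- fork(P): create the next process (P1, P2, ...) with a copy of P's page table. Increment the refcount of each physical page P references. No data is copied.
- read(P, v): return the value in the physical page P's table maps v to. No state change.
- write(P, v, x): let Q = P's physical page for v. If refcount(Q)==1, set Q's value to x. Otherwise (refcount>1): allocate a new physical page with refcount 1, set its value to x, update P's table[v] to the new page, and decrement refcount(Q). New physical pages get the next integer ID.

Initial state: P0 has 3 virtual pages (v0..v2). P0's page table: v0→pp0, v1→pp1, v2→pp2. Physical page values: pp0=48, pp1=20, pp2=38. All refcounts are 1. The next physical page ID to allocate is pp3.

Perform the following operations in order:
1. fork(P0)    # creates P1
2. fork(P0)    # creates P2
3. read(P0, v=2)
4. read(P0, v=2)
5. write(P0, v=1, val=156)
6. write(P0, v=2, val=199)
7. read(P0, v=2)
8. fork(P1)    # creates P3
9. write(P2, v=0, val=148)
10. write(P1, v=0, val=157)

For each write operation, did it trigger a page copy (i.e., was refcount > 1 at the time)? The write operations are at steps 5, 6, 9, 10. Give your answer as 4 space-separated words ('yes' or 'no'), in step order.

Op 1: fork(P0) -> P1. 3 ppages; refcounts: pp0:2 pp1:2 pp2:2
Op 2: fork(P0) -> P2. 3 ppages; refcounts: pp0:3 pp1:3 pp2:3
Op 3: read(P0, v2) -> 38. No state change.
Op 4: read(P0, v2) -> 38. No state change.
Op 5: write(P0, v1, 156). refcount(pp1)=3>1 -> COPY to pp3. 4 ppages; refcounts: pp0:3 pp1:2 pp2:3 pp3:1
Op 6: write(P0, v2, 199). refcount(pp2)=3>1 -> COPY to pp4. 5 ppages; refcounts: pp0:3 pp1:2 pp2:2 pp3:1 pp4:1
Op 7: read(P0, v2) -> 199. No state change.
Op 8: fork(P1) -> P3. 5 ppages; refcounts: pp0:4 pp1:3 pp2:3 pp3:1 pp4:1
Op 9: write(P2, v0, 148). refcount(pp0)=4>1 -> COPY to pp5. 6 ppages; refcounts: pp0:3 pp1:3 pp2:3 pp3:1 pp4:1 pp5:1
Op 10: write(P1, v0, 157). refcount(pp0)=3>1 -> COPY to pp6. 7 ppages; refcounts: pp0:2 pp1:3 pp2:3 pp3:1 pp4:1 pp5:1 pp6:1

yes yes yes yes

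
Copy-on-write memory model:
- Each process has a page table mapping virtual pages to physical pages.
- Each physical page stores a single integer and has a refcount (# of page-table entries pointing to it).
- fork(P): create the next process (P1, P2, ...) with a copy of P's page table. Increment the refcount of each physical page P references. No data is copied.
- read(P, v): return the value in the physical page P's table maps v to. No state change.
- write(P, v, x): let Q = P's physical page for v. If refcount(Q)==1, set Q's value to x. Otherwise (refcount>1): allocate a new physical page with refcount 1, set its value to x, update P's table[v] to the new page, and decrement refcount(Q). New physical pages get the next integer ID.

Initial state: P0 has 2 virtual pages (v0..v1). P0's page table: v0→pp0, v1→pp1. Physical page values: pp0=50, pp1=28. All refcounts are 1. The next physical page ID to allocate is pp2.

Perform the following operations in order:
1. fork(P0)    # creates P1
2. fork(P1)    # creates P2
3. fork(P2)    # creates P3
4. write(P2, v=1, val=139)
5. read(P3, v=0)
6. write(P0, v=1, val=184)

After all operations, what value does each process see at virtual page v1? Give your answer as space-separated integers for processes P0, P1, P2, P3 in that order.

Op 1: fork(P0) -> P1. 2 ppages; refcounts: pp0:2 pp1:2
Op 2: fork(P1) -> P2. 2 ppages; refcounts: pp0:3 pp1:3
Op 3: fork(P2) -> P3. 2 ppages; refcounts: pp0:4 pp1:4
Op 4: write(P2, v1, 139). refcount(pp1)=4>1 -> COPY to pp2. 3 ppages; refcounts: pp0:4 pp1:3 pp2:1
Op 5: read(P3, v0) -> 50. No state change.
Op 6: write(P0, v1, 184). refcount(pp1)=3>1 -> COPY to pp3. 4 ppages; refcounts: pp0:4 pp1:2 pp2:1 pp3:1
P0: v1 -> pp3 = 184
P1: v1 -> pp1 = 28
P2: v1 -> pp2 = 139
P3: v1 -> pp1 = 28

Answer: 184 28 139 28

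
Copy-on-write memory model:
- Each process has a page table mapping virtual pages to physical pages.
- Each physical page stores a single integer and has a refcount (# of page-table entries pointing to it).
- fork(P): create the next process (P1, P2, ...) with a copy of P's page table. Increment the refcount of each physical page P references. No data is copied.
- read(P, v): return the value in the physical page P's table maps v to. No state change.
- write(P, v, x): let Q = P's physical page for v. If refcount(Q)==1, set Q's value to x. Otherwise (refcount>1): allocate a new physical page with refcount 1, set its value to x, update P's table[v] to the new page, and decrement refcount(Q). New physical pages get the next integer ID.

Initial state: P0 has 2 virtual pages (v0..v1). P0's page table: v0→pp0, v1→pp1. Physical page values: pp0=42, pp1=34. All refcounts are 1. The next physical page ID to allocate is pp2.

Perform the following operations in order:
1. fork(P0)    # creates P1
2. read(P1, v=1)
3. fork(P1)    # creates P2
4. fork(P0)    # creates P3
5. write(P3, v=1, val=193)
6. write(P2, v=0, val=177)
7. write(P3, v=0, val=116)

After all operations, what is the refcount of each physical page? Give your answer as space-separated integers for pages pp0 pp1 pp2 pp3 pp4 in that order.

Answer: 2 3 1 1 1

Derivation:
Op 1: fork(P0) -> P1. 2 ppages; refcounts: pp0:2 pp1:2
Op 2: read(P1, v1) -> 34. No state change.
Op 3: fork(P1) -> P2. 2 ppages; refcounts: pp0:3 pp1:3
Op 4: fork(P0) -> P3. 2 ppages; refcounts: pp0:4 pp1:4
Op 5: write(P3, v1, 193). refcount(pp1)=4>1 -> COPY to pp2. 3 ppages; refcounts: pp0:4 pp1:3 pp2:1
Op 6: write(P2, v0, 177). refcount(pp0)=4>1 -> COPY to pp3. 4 ppages; refcounts: pp0:3 pp1:3 pp2:1 pp3:1
Op 7: write(P3, v0, 116). refcount(pp0)=3>1 -> COPY to pp4. 5 ppages; refcounts: pp0:2 pp1:3 pp2:1 pp3:1 pp4:1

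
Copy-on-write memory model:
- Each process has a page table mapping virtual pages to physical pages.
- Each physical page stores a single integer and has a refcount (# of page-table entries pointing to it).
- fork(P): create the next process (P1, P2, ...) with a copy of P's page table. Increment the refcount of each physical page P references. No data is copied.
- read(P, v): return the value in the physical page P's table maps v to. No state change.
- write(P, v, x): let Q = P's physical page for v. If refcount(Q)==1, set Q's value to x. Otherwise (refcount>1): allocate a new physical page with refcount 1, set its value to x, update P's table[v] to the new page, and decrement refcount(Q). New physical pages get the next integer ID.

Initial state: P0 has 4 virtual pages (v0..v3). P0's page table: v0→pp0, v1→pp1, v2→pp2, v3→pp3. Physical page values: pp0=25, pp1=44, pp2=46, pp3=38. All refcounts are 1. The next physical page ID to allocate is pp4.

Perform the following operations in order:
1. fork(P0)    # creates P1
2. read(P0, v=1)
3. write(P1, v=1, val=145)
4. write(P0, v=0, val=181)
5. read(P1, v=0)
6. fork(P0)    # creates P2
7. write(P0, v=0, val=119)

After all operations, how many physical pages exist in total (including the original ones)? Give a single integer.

Answer: 7

Derivation:
Op 1: fork(P0) -> P1. 4 ppages; refcounts: pp0:2 pp1:2 pp2:2 pp3:2
Op 2: read(P0, v1) -> 44. No state change.
Op 3: write(P1, v1, 145). refcount(pp1)=2>1 -> COPY to pp4. 5 ppages; refcounts: pp0:2 pp1:1 pp2:2 pp3:2 pp4:1
Op 4: write(P0, v0, 181). refcount(pp0)=2>1 -> COPY to pp5. 6 ppages; refcounts: pp0:1 pp1:1 pp2:2 pp3:2 pp4:1 pp5:1
Op 5: read(P1, v0) -> 25. No state change.
Op 6: fork(P0) -> P2. 6 ppages; refcounts: pp0:1 pp1:2 pp2:3 pp3:3 pp4:1 pp5:2
Op 7: write(P0, v0, 119). refcount(pp5)=2>1 -> COPY to pp6. 7 ppages; refcounts: pp0:1 pp1:2 pp2:3 pp3:3 pp4:1 pp5:1 pp6:1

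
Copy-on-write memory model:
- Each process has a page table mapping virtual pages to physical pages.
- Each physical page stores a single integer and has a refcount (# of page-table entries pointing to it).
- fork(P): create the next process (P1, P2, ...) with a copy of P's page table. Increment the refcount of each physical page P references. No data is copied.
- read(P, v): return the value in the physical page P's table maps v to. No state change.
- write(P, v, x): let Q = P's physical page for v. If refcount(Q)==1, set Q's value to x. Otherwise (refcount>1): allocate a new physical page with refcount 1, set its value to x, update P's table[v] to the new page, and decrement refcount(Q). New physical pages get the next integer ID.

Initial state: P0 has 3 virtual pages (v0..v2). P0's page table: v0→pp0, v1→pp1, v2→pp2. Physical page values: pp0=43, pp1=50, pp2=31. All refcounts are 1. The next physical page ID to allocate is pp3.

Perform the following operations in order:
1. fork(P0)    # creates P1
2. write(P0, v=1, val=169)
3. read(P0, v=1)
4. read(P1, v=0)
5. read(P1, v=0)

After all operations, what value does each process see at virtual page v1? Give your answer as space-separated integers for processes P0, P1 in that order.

Op 1: fork(P0) -> P1. 3 ppages; refcounts: pp0:2 pp1:2 pp2:2
Op 2: write(P0, v1, 169). refcount(pp1)=2>1 -> COPY to pp3. 4 ppages; refcounts: pp0:2 pp1:1 pp2:2 pp3:1
Op 3: read(P0, v1) -> 169. No state change.
Op 4: read(P1, v0) -> 43. No state change.
Op 5: read(P1, v0) -> 43. No state change.
P0: v1 -> pp3 = 169
P1: v1 -> pp1 = 50

Answer: 169 50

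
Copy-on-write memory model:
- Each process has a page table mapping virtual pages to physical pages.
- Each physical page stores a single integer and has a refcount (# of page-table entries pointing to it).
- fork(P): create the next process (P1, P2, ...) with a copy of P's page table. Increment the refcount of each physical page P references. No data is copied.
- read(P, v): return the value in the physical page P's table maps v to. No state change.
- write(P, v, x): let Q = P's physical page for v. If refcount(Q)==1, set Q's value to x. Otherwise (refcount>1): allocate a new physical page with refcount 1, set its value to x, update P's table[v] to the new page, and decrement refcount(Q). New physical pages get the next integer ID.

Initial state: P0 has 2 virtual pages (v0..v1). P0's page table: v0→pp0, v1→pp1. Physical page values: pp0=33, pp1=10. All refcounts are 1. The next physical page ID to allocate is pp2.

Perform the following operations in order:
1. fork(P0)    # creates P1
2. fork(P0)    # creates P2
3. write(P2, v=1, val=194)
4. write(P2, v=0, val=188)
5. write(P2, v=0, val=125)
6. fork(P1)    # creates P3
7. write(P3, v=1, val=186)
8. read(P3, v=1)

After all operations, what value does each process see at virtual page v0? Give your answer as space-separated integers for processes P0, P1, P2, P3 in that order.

Answer: 33 33 125 33

Derivation:
Op 1: fork(P0) -> P1. 2 ppages; refcounts: pp0:2 pp1:2
Op 2: fork(P0) -> P2. 2 ppages; refcounts: pp0:3 pp1:3
Op 3: write(P2, v1, 194). refcount(pp1)=3>1 -> COPY to pp2. 3 ppages; refcounts: pp0:3 pp1:2 pp2:1
Op 4: write(P2, v0, 188). refcount(pp0)=3>1 -> COPY to pp3. 4 ppages; refcounts: pp0:2 pp1:2 pp2:1 pp3:1
Op 5: write(P2, v0, 125). refcount(pp3)=1 -> write in place. 4 ppages; refcounts: pp0:2 pp1:2 pp2:1 pp3:1
Op 6: fork(P1) -> P3. 4 ppages; refcounts: pp0:3 pp1:3 pp2:1 pp3:1
Op 7: write(P3, v1, 186). refcount(pp1)=3>1 -> COPY to pp4. 5 ppages; refcounts: pp0:3 pp1:2 pp2:1 pp3:1 pp4:1
Op 8: read(P3, v1) -> 186. No state change.
P0: v0 -> pp0 = 33
P1: v0 -> pp0 = 33
P2: v0 -> pp3 = 125
P3: v0 -> pp0 = 33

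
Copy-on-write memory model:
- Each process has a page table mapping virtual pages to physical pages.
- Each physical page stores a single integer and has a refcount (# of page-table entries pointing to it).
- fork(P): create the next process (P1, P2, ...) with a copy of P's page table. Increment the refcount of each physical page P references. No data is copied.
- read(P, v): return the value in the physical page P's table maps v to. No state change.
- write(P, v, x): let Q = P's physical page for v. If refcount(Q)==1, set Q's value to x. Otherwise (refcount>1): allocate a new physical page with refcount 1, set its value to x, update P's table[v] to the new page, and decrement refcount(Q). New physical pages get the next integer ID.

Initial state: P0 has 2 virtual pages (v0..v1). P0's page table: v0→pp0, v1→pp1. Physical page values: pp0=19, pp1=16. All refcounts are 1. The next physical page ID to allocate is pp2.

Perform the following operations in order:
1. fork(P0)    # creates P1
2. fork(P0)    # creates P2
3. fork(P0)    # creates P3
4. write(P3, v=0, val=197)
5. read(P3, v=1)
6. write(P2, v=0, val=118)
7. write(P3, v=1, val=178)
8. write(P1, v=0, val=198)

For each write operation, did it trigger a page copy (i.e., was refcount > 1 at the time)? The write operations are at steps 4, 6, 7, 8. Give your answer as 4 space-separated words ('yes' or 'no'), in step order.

Op 1: fork(P0) -> P1. 2 ppages; refcounts: pp0:2 pp1:2
Op 2: fork(P0) -> P2. 2 ppages; refcounts: pp0:3 pp1:3
Op 3: fork(P0) -> P3. 2 ppages; refcounts: pp0:4 pp1:4
Op 4: write(P3, v0, 197). refcount(pp0)=4>1 -> COPY to pp2. 3 ppages; refcounts: pp0:3 pp1:4 pp2:1
Op 5: read(P3, v1) -> 16. No state change.
Op 6: write(P2, v0, 118). refcount(pp0)=3>1 -> COPY to pp3. 4 ppages; refcounts: pp0:2 pp1:4 pp2:1 pp3:1
Op 7: write(P3, v1, 178). refcount(pp1)=4>1 -> COPY to pp4. 5 ppages; refcounts: pp0:2 pp1:3 pp2:1 pp3:1 pp4:1
Op 8: write(P1, v0, 198). refcount(pp0)=2>1 -> COPY to pp5. 6 ppages; refcounts: pp0:1 pp1:3 pp2:1 pp3:1 pp4:1 pp5:1

yes yes yes yes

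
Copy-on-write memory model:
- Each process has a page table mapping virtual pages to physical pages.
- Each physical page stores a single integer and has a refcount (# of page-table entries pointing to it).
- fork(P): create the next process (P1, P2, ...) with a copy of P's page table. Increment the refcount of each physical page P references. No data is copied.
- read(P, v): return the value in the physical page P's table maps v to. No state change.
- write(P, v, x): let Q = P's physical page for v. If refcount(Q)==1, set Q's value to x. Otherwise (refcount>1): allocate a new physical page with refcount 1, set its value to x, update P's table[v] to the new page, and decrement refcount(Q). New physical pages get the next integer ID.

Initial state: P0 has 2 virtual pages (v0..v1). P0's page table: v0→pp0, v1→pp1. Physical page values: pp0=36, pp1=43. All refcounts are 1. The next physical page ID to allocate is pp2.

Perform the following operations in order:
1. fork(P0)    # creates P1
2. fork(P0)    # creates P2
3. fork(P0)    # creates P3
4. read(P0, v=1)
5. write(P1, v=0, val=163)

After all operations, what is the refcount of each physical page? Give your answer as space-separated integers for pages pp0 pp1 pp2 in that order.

Op 1: fork(P0) -> P1. 2 ppages; refcounts: pp0:2 pp1:2
Op 2: fork(P0) -> P2. 2 ppages; refcounts: pp0:3 pp1:3
Op 3: fork(P0) -> P3. 2 ppages; refcounts: pp0:4 pp1:4
Op 4: read(P0, v1) -> 43. No state change.
Op 5: write(P1, v0, 163). refcount(pp0)=4>1 -> COPY to pp2. 3 ppages; refcounts: pp0:3 pp1:4 pp2:1

Answer: 3 4 1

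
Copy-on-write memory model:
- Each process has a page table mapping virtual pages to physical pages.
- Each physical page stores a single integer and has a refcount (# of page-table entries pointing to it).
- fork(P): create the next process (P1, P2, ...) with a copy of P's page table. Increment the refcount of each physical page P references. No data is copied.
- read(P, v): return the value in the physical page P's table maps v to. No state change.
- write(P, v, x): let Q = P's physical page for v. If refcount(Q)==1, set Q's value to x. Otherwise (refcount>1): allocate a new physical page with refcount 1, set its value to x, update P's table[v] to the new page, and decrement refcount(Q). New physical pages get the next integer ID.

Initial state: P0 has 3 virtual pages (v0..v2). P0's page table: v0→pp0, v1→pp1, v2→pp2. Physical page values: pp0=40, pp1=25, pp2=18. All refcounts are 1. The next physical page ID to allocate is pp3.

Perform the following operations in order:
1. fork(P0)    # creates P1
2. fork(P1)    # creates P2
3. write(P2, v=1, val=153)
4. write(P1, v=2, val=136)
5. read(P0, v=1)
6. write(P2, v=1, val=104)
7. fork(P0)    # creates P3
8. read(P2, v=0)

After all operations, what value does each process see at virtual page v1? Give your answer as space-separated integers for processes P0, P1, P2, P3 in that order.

Op 1: fork(P0) -> P1. 3 ppages; refcounts: pp0:2 pp1:2 pp2:2
Op 2: fork(P1) -> P2. 3 ppages; refcounts: pp0:3 pp1:3 pp2:3
Op 3: write(P2, v1, 153). refcount(pp1)=3>1 -> COPY to pp3. 4 ppages; refcounts: pp0:3 pp1:2 pp2:3 pp3:1
Op 4: write(P1, v2, 136). refcount(pp2)=3>1 -> COPY to pp4. 5 ppages; refcounts: pp0:3 pp1:2 pp2:2 pp3:1 pp4:1
Op 5: read(P0, v1) -> 25. No state change.
Op 6: write(P2, v1, 104). refcount(pp3)=1 -> write in place. 5 ppages; refcounts: pp0:3 pp1:2 pp2:2 pp3:1 pp4:1
Op 7: fork(P0) -> P3. 5 ppages; refcounts: pp0:4 pp1:3 pp2:3 pp3:1 pp4:1
Op 8: read(P2, v0) -> 40. No state change.
P0: v1 -> pp1 = 25
P1: v1 -> pp1 = 25
P2: v1 -> pp3 = 104
P3: v1 -> pp1 = 25

Answer: 25 25 104 25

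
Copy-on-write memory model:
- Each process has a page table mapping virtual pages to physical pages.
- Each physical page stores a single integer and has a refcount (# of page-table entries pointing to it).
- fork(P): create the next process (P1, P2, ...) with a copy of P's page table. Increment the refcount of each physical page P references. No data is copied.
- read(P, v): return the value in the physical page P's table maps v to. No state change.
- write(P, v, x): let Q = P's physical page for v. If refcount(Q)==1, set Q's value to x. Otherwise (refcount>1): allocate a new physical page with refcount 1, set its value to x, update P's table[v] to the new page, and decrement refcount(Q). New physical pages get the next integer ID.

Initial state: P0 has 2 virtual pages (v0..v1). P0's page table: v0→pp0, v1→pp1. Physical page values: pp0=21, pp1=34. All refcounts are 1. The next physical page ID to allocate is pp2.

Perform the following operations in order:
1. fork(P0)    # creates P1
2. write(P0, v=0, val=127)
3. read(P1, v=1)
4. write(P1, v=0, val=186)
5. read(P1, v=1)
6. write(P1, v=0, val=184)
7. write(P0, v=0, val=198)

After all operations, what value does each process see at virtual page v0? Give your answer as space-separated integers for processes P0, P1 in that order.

Answer: 198 184

Derivation:
Op 1: fork(P0) -> P1. 2 ppages; refcounts: pp0:2 pp1:2
Op 2: write(P0, v0, 127). refcount(pp0)=2>1 -> COPY to pp2. 3 ppages; refcounts: pp0:1 pp1:2 pp2:1
Op 3: read(P1, v1) -> 34. No state change.
Op 4: write(P1, v0, 186). refcount(pp0)=1 -> write in place. 3 ppages; refcounts: pp0:1 pp1:2 pp2:1
Op 5: read(P1, v1) -> 34. No state change.
Op 6: write(P1, v0, 184). refcount(pp0)=1 -> write in place. 3 ppages; refcounts: pp0:1 pp1:2 pp2:1
Op 7: write(P0, v0, 198). refcount(pp2)=1 -> write in place. 3 ppages; refcounts: pp0:1 pp1:2 pp2:1
P0: v0 -> pp2 = 198
P1: v0 -> pp0 = 184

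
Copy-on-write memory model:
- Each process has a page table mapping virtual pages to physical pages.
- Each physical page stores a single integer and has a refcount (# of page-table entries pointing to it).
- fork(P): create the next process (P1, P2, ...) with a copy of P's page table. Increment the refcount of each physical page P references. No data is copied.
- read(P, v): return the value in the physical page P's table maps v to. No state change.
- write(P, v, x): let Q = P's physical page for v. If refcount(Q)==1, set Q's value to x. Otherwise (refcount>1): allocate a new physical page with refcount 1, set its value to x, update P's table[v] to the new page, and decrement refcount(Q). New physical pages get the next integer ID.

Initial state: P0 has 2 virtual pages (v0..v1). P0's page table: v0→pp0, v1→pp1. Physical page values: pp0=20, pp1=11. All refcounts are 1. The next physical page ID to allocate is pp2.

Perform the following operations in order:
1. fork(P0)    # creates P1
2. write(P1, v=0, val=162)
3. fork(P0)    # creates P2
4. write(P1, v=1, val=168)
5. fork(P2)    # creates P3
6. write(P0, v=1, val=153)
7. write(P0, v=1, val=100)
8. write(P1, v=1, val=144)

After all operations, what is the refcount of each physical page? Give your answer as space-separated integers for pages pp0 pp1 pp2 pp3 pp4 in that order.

Op 1: fork(P0) -> P1. 2 ppages; refcounts: pp0:2 pp1:2
Op 2: write(P1, v0, 162). refcount(pp0)=2>1 -> COPY to pp2. 3 ppages; refcounts: pp0:1 pp1:2 pp2:1
Op 3: fork(P0) -> P2. 3 ppages; refcounts: pp0:2 pp1:3 pp2:1
Op 4: write(P1, v1, 168). refcount(pp1)=3>1 -> COPY to pp3. 4 ppages; refcounts: pp0:2 pp1:2 pp2:1 pp3:1
Op 5: fork(P2) -> P3. 4 ppages; refcounts: pp0:3 pp1:3 pp2:1 pp3:1
Op 6: write(P0, v1, 153). refcount(pp1)=3>1 -> COPY to pp4. 5 ppages; refcounts: pp0:3 pp1:2 pp2:1 pp3:1 pp4:1
Op 7: write(P0, v1, 100). refcount(pp4)=1 -> write in place. 5 ppages; refcounts: pp0:3 pp1:2 pp2:1 pp3:1 pp4:1
Op 8: write(P1, v1, 144). refcount(pp3)=1 -> write in place. 5 ppages; refcounts: pp0:3 pp1:2 pp2:1 pp3:1 pp4:1

Answer: 3 2 1 1 1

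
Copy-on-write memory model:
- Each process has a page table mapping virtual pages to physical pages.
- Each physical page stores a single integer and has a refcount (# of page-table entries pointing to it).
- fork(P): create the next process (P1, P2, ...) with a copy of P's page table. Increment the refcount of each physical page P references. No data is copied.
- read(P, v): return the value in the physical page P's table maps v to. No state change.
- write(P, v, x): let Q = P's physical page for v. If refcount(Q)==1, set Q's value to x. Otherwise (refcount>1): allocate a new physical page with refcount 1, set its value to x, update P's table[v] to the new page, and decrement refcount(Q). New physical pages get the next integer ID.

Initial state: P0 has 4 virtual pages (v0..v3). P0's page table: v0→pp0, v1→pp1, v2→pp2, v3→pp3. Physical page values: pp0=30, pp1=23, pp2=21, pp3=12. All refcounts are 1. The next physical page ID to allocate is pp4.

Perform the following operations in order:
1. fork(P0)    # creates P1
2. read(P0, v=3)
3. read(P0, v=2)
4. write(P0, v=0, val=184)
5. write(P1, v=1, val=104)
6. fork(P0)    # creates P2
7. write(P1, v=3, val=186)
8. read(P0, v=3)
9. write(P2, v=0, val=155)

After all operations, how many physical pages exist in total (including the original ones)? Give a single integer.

Answer: 8

Derivation:
Op 1: fork(P0) -> P1. 4 ppages; refcounts: pp0:2 pp1:2 pp2:2 pp3:2
Op 2: read(P0, v3) -> 12. No state change.
Op 3: read(P0, v2) -> 21. No state change.
Op 4: write(P0, v0, 184). refcount(pp0)=2>1 -> COPY to pp4. 5 ppages; refcounts: pp0:1 pp1:2 pp2:2 pp3:2 pp4:1
Op 5: write(P1, v1, 104). refcount(pp1)=2>1 -> COPY to pp5. 6 ppages; refcounts: pp0:1 pp1:1 pp2:2 pp3:2 pp4:1 pp5:1
Op 6: fork(P0) -> P2. 6 ppages; refcounts: pp0:1 pp1:2 pp2:3 pp3:3 pp4:2 pp5:1
Op 7: write(P1, v3, 186). refcount(pp3)=3>1 -> COPY to pp6. 7 ppages; refcounts: pp0:1 pp1:2 pp2:3 pp3:2 pp4:2 pp5:1 pp6:1
Op 8: read(P0, v3) -> 12. No state change.
Op 9: write(P2, v0, 155). refcount(pp4)=2>1 -> COPY to pp7. 8 ppages; refcounts: pp0:1 pp1:2 pp2:3 pp3:2 pp4:1 pp5:1 pp6:1 pp7:1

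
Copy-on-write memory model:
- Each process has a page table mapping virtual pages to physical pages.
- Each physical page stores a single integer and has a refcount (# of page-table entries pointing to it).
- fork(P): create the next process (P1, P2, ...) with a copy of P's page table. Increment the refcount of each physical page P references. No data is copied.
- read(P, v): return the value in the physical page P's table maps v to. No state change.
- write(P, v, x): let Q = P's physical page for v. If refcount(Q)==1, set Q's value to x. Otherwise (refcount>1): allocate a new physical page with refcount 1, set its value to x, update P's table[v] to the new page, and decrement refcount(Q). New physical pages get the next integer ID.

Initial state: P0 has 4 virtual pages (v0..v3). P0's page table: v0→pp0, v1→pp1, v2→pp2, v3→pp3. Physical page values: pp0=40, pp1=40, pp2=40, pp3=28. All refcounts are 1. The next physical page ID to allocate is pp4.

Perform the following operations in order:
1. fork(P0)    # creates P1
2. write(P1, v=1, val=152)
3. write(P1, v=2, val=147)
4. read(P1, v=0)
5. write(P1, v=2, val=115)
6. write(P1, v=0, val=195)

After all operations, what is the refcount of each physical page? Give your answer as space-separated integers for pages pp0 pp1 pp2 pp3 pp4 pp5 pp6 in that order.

Answer: 1 1 1 2 1 1 1

Derivation:
Op 1: fork(P0) -> P1. 4 ppages; refcounts: pp0:2 pp1:2 pp2:2 pp3:2
Op 2: write(P1, v1, 152). refcount(pp1)=2>1 -> COPY to pp4. 5 ppages; refcounts: pp0:2 pp1:1 pp2:2 pp3:2 pp4:1
Op 3: write(P1, v2, 147). refcount(pp2)=2>1 -> COPY to pp5. 6 ppages; refcounts: pp0:2 pp1:1 pp2:1 pp3:2 pp4:1 pp5:1
Op 4: read(P1, v0) -> 40. No state change.
Op 5: write(P1, v2, 115). refcount(pp5)=1 -> write in place. 6 ppages; refcounts: pp0:2 pp1:1 pp2:1 pp3:2 pp4:1 pp5:1
Op 6: write(P1, v0, 195). refcount(pp0)=2>1 -> COPY to pp6. 7 ppages; refcounts: pp0:1 pp1:1 pp2:1 pp3:2 pp4:1 pp5:1 pp6:1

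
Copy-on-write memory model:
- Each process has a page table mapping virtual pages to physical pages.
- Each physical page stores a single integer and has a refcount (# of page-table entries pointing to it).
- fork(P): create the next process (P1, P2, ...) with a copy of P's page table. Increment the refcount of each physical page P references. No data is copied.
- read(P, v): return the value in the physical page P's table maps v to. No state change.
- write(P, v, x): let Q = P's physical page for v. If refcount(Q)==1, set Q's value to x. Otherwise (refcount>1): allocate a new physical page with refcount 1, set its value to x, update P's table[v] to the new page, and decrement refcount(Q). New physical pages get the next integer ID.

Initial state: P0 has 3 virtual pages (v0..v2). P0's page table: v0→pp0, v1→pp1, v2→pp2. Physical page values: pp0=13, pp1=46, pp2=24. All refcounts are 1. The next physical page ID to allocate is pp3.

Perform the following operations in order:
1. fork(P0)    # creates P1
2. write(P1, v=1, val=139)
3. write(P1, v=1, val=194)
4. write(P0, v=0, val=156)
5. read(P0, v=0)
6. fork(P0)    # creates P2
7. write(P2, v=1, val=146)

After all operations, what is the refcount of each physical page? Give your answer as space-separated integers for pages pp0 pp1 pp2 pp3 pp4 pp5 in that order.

Op 1: fork(P0) -> P1. 3 ppages; refcounts: pp0:2 pp1:2 pp2:2
Op 2: write(P1, v1, 139). refcount(pp1)=2>1 -> COPY to pp3. 4 ppages; refcounts: pp0:2 pp1:1 pp2:2 pp3:1
Op 3: write(P1, v1, 194). refcount(pp3)=1 -> write in place. 4 ppages; refcounts: pp0:2 pp1:1 pp2:2 pp3:1
Op 4: write(P0, v0, 156). refcount(pp0)=2>1 -> COPY to pp4. 5 ppages; refcounts: pp0:1 pp1:1 pp2:2 pp3:1 pp4:1
Op 5: read(P0, v0) -> 156. No state change.
Op 6: fork(P0) -> P2. 5 ppages; refcounts: pp0:1 pp1:2 pp2:3 pp3:1 pp4:2
Op 7: write(P2, v1, 146). refcount(pp1)=2>1 -> COPY to pp5. 6 ppages; refcounts: pp0:1 pp1:1 pp2:3 pp3:1 pp4:2 pp5:1

Answer: 1 1 3 1 2 1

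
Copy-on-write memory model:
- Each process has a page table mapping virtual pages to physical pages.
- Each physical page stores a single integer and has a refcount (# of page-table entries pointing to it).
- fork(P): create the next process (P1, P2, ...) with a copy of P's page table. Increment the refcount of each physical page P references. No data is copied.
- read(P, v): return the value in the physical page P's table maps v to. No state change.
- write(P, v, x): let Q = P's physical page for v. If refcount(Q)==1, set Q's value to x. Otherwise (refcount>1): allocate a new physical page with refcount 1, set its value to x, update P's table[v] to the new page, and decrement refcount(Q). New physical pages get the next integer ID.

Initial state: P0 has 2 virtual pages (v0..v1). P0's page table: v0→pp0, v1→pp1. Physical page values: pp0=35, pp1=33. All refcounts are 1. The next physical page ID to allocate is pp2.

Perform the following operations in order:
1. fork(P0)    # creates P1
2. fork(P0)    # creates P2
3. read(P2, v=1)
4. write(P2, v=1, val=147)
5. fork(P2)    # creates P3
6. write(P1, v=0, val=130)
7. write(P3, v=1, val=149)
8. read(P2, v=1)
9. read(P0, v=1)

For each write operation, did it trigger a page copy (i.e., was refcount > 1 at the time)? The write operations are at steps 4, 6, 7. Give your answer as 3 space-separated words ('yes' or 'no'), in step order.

Op 1: fork(P0) -> P1. 2 ppages; refcounts: pp0:2 pp1:2
Op 2: fork(P0) -> P2. 2 ppages; refcounts: pp0:3 pp1:3
Op 3: read(P2, v1) -> 33. No state change.
Op 4: write(P2, v1, 147). refcount(pp1)=3>1 -> COPY to pp2. 3 ppages; refcounts: pp0:3 pp1:2 pp2:1
Op 5: fork(P2) -> P3. 3 ppages; refcounts: pp0:4 pp1:2 pp2:2
Op 6: write(P1, v0, 130). refcount(pp0)=4>1 -> COPY to pp3. 4 ppages; refcounts: pp0:3 pp1:2 pp2:2 pp3:1
Op 7: write(P3, v1, 149). refcount(pp2)=2>1 -> COPY to pp4. 5 ppages; refcounts: pp0:3 pp1:2 pp2:1 pp3:1 pp4:1
Op 8: read(P2, v1) -> 147. No state change.
Op 9: read(P0, v1) -> 33. No state change.

yes yes yes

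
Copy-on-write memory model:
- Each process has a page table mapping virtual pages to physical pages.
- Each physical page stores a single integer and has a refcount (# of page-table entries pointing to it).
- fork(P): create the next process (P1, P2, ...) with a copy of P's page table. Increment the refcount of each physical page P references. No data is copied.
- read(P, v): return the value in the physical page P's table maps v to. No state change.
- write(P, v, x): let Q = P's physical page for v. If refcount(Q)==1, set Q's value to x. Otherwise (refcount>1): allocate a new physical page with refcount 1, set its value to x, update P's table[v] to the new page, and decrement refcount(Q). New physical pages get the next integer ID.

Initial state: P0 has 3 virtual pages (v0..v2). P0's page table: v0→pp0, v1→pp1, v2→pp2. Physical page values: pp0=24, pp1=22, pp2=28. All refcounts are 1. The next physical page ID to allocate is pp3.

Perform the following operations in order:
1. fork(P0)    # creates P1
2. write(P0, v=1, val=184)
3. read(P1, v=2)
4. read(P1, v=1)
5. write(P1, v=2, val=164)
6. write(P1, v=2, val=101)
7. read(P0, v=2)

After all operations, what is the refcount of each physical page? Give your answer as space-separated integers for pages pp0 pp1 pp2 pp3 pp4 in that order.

Answer: 2 1 1 1 1

Derivation:
Op 1: fork(P0) -> P1. 3 ppages; refcounts: pp0:2 pp1:2 pp2:2
Op 2: write(P0, v1, 184). refcount(pp1)=2>1 -> COPY to pp3. 4 ppages; refcounts: pp0:2 pp1:1 pp2:2 pp3:1
Op 3: read(P1, v2) -> 28. No state change.
Op 4: read(P1, v1) -> 22. No state change.
Op 5: write(P1, v2, 164). refcount(pp2)=2>1 -> COPY to pp4. 5 ppages; refcounts: pp0:2 pp1:1 pp2:1 pp3:1 pp4:1
Op 6: write(P1, v2, 101). refcount(pp4)=1 -> write in place. 5 ppages; refcounts: pp0:2 pp1:1 pp2:1 pp3:1 pp4:1
Op 7: read(P0, v2) -> 28. No state change.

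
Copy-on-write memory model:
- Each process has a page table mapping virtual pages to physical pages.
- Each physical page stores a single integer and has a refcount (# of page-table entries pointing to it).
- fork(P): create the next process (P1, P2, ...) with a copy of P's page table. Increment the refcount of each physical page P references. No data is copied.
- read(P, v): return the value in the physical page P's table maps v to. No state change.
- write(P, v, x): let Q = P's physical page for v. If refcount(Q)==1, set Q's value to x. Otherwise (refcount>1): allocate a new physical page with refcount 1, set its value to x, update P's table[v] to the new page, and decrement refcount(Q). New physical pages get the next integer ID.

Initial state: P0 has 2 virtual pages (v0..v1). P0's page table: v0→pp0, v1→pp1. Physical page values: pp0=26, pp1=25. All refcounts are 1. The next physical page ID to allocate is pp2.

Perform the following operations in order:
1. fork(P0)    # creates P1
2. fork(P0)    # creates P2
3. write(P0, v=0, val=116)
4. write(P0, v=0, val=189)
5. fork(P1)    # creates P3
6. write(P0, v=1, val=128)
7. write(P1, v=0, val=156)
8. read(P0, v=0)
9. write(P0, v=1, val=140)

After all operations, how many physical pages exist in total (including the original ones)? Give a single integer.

Op 1: fork(P0) -> P1. 2 ppages; refcounts: pp0:2 pp1:2
Op 2: fork(P0) -> P2. 2 ppages; refcounts: pp0:3 pp1:3
Op 3: write(P0, v0, 116). refcount(pp0)=3>1 -> COPY to pp2. 3 ppages; refcounts: pp0:2 pp1:3 pp2:1
Op 4: write(P0, v0, 189). refcount(pp2)=1 -> write in place. 3 ppages; refcounts: pp0:2 pp1:3 pp2:1
Op 5: fork(P1) -> P3. 3 ppages; refcounts: pp0:3 pp1:4 pp2:1
Op 6: write(P0, v1, 128). refcount(pp1)=4>1 -> COPY to pp3. 4 ppages; refcounts: pp0:3 pp1:3 pp2:1 pp3:1
Op 7: write(P1, v0, 156). refcount(pp0)=3>1 -> COPY to pp4. 5 ppages; refcounts: pp0:2 pp1:3 pp2:1 pp3:1 pp4:1
Op 8: read(P0, v0) -> 189. No state change.
Op 9: write(P0, v1, 140). refcount(pp3)=1 -> write in place. 5 ppages; refcounts: pp0:2 pp1:3 pp2:1 pp3:1 pp4:1

Answer: 5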